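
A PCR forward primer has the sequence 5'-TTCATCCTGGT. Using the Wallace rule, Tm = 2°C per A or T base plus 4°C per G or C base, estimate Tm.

32°C

Scanning the sequence gives C=3, T=5, A=1, G=2.
So N_AT = 6 and N_GC = 5.
Tm = 2(6) + 4(5) = 12 + 20 = 32°C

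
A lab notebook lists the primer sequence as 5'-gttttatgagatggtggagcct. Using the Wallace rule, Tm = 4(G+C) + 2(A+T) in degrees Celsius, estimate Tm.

64°C

Counting bases: G=8, C=2, T=8, A=4
AT pairs contribute 12, GC pairs contribute 10.
Tm = 4·10 + 2·12 = 40 + 24 = 64°C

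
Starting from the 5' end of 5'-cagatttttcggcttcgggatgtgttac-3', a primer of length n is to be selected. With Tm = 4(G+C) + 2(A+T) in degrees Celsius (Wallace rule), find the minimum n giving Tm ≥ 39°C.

First 13 bases: CAGATTTTTCGGC → Tm = 38°C (< 39°C)
First 14 bases: CAGATTTTTCGGCT → Tm = 40°C (≥ 39°C)
Each additional base adds 2°C (A/T) or 4°C (G/C), so Tm is non-decreasing in n; n = 14 is the first length to reach 39°C.

n = 14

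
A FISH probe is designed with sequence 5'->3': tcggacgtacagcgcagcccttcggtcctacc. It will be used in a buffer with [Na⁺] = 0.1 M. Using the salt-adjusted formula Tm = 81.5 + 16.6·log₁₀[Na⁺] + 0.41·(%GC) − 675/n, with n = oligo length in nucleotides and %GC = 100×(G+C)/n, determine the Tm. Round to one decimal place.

70.7°C

Length n = 32. Base counts: T=6, A=5, C=13, G=8
G+C = 21, so %GC = 21/32 × 100 = 65.625%
Salt term: 16.6 × (-1) = -16.6
GC term: 0.41 × 65.625 = 26.906; length term: −675/32 = −21.094
Tm = 81.5 + (-16.6) + 26.906 − 21.094 = 70.712 → 70.7°C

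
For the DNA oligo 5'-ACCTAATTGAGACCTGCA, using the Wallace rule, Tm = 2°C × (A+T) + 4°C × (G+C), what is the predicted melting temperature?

Counting bases: G=3, A=6, T=4, C=5
AT pairs contribute 10, GC pairs contribute 8.
Tm = 2×10 + 4×8 = 52°C

52°C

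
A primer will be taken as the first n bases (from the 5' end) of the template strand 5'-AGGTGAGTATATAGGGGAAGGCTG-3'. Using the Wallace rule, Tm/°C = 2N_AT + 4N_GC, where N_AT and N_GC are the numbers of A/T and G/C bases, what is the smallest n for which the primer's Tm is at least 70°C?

n = 24

First 23 bases: AGGTGAGTATATAGGGGAAGGCT → Tm = 68°C (< 70°C)
First 24 bases: AGGTGAGTATATAGGGGAAGGCTG → Tm = 72°C (≥ 70°C)
Since every base adds ≥2°C, Tm only increases with n, so the threshold is first crossed at n = 24.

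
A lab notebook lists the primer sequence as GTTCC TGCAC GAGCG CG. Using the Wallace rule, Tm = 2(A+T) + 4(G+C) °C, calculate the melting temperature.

58°C

Scanning the sequence gives T=3, A=2, C=6, G=6.
So N_AT = 5 and N_GC = 12.
Tm = 4·12 + 2·5 = 48 + 10 = 58°C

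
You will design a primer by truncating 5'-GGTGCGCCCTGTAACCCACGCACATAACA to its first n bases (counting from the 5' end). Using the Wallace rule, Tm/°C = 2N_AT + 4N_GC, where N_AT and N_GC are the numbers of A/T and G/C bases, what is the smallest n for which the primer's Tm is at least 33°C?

First 8 bases: GGTGCGCC → Tm = 30°C (< 33°C)
First 9 bases: GGTGCGCCC → Tm = 34°C (≥ 33°C)
Each additional base adds 2°C (A/T) or 4°C (G/C), so Tm is non-decreasing in n; n = 9 is the first length to reach 33°C.

n = 9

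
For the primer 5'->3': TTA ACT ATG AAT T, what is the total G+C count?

2

Scanning the sequence gives T=6, G=1, A=5, C=1.
G+C = 1 + 1 = 2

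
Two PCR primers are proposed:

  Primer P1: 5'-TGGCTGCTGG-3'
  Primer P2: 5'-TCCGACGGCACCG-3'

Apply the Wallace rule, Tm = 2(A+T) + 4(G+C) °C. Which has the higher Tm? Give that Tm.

Primer P1: A+T=3, G+C=7 → Tm = 2(3)+4(7) = 34°C
Primer P2: A+T=3, G+C=10 → Tm = 2(3)+4(10) = 46°C
34°C vs 46°C → primer P2 is higher.

Primer P2, 46°C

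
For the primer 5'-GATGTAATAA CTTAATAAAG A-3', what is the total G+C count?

Counting bases: C=1, A=11, T=6, G=3
G+C = 3 + 1 = 4

4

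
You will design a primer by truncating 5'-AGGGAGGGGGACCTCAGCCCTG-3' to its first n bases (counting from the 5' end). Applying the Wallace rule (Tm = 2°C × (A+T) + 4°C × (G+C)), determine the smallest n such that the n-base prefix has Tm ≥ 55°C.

First 16 bases: AGGGAGGGGGACCTCA → Tm = 54°C (< 55°C)
First 17 bases: AGGGAGGGGGACCTCAG → Tm = 58°C (≥ 55°C)
Each additional base adds 2°C (A/T) or 4°C (G/C), so Tm is non-decreasing in n; n = 17 is the first length to reach 55°C.

n = 17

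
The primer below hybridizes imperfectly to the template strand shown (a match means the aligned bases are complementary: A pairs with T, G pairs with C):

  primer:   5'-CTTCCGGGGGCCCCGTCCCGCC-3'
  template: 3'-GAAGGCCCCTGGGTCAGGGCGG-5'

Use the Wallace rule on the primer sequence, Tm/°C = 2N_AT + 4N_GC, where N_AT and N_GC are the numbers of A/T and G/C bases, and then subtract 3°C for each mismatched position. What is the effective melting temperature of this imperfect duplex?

Primer base counts: A=0, T=3, G=7, C=12 → A+T=3, G+C=19
Perfect-match Tm = 2(3) + 4(19) = 6 + 76 = 82°C
Mismatches (positions where the bases are not complementary): 2 (at positions 10, 14)
Effective Tm = 82 − 2×3 = 82 − 6 = 76°C

76°C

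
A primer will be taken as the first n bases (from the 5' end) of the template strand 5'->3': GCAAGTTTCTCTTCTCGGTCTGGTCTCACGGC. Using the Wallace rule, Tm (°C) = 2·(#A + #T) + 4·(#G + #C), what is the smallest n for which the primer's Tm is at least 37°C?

n = 14

First 13 bases: GCAAGTTTCTCTT → Tm = 36°C (< 37°C)
First 14 bases: GCAAGTTTCTCTTC → Tm = 40°C (≥ 37°C)
Each additional base adds 2°C (A/T) or 4°C (G/C), so Tm is non-decreasing in n; n = 14 is the first length to reach 37°C.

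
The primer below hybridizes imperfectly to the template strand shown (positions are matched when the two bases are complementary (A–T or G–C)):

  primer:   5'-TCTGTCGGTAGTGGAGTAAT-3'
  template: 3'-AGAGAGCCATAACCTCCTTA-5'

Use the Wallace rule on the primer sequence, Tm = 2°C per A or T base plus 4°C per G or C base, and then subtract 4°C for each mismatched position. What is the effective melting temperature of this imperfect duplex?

Primer base counts: A=4, T=7, G=7, C=2 → A+T=11, G+C=9
Perfect-match Tm = 2(11) + 4(9) = 22 + 36 = 58°C
Mismatches (positions where the bases are not complementary): 3 (at positions 4, 11, 17)
Effective Tm = 58 − 3×4 = 58 − 12 = 46°C

46°C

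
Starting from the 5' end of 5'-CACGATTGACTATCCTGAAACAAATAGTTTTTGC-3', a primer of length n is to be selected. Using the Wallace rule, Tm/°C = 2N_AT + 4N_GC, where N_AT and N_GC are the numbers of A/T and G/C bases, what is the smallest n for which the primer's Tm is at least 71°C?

First 26 bases: CACGATTGACTATCCTGAAACAAATA → Tm = 70°C (< 71°C)
First 27 bases: CACGATTGACTATCCTGAAACAAATAG → Tm = 74°C (≥ 71°C)
Since every base adds ≥2°C, Tm only increases with n, so the threshold is first crossed at n = 27.

n = 27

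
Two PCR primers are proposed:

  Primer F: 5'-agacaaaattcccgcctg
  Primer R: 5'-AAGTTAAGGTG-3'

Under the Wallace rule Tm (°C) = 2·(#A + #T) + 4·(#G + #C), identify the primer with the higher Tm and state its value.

Primer F, 54°C

Primer F: A+T=9, G+C=9 → Tm = 2(9)+4(9) = 54°C
Primer R: A+T=7, G+C=4 → Tm = 2(7)+4(4) = 30°C
54°C vs 30°C → primer F is higher.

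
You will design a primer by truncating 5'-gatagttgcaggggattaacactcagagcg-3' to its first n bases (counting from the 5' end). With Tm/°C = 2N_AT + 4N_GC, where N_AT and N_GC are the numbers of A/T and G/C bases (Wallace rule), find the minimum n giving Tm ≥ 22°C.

First 7 bases: GATAGTT → Tm = 18°C (< 22°C)
First 8 bases: GATAGTTG → Tm = 22°C (≥ 22°C)
Each additional base adds 2°C (A/T) or 4°C (G/C), so Tm is non-decreasing in n; n = 8 is the first length to reach 22°C.

n = 8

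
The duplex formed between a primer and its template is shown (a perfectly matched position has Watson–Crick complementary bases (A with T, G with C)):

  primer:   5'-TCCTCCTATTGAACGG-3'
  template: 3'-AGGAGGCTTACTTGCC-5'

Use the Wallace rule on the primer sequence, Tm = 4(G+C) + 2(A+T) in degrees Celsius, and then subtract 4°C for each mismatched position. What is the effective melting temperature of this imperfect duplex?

40°C

Primer base counts: A=3, T=5, G=3, C=5 → A+T=8, G+C=8
Perfect-match Tm = 2(8) + 4(8) = 16 + 32 = 48°C
Mismatches (positions where the bases are not complementary): 2 (at positions 7, 9)
Effective Tm = 48 − 2×4 = 48 − 8 = 40°C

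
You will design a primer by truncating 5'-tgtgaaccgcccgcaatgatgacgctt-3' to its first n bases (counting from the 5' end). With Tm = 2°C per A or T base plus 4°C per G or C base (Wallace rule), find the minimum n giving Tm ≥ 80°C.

n = 25

First 24 bases: TGTGAACCGCCCGCAATGATGACG → Tm = 76°C (< 80°C)
First 25 bases: TGTGAACCGCCCGCAATGATGACGC → Tm = 80°C (≥ 80°C)
Since every base adds ≥2°C, Tm only increases with n, so the threshold is first crossed at n = 25.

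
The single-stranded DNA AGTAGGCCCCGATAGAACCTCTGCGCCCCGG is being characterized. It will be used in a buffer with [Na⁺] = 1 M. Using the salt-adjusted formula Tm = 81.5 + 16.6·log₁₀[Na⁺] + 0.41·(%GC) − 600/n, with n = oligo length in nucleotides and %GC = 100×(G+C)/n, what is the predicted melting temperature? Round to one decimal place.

Length n = 31. Counting bases: G=9, T=4, A=6, C=12
G+C = 21, so %GC = 21/31 × 100 = 67.742%
Salt term: 16.6 × (0) = 0
GC term: 0.41 × 67.742 = 27.774; length term: −600/31 = −19.355
Tm = 81.5 + (0) + 27.774 − 19.355 = 89.919 → 89.9°C

89.9°C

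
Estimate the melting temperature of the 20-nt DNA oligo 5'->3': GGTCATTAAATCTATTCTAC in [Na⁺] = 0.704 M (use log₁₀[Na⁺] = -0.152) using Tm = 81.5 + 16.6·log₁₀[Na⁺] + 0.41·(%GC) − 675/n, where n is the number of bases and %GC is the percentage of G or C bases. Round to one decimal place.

Length n = 20. Scanning the sequence gives A=6, G=2, T=8, C=4.
G+C = 6, so %GC = 6/20 × 100 = 30%
Salt term: 16.6 × (-0.152) = -2.523
GC term: 0.41 × 30 = 12.3; length term: −675/20 = −33.75
Tm = 81.5 + (-2.523) + 12.3 − 33.75 = 57.527 → 57.5°C

57.5°C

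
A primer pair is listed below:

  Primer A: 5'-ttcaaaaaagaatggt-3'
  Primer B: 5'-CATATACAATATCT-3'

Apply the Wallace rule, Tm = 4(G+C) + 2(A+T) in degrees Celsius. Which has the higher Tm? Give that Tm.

Primer A, 40°C

Primer A: A+T=12, G+C=4 → Tm = 2(12)+4(4) = 40°C
Primer B: A+T=11, G+C=3 → Tm = 2(11)+4(3) = 34°C
40°C vs 34°C → primer A is higher.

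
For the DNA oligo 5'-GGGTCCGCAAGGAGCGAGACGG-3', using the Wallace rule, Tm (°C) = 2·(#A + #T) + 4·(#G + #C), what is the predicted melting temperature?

76°C

Base counts: T=1, A=5, C=5, G=11
AT pairs contribute 6, GC pairs contribute 16.
Tm = 4·16 + 2·6 = 64 + 12 = 76°C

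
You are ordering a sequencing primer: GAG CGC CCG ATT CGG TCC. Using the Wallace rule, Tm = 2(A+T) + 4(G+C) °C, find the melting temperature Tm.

62°C

Base counts: A=2, G=6, T=3, C=7
So N_AT = 5 and N_GC = 13.
Tm = 2×5 + 4×13 = 62°C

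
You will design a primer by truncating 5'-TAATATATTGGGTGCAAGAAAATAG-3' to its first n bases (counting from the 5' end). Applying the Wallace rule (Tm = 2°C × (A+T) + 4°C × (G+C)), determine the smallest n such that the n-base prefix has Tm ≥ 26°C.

First 10 bases: TAATATATTG → Tm = 22°C (< 26°C)
First 11 bases: TAATATATTGG → Tm = 26°C (≥ 26°C)
Each additional base adds 2°C (A/T) or 4°C (G/C), so Tm is non-decreasing in n; n = 11 is the first length to reach 26°C.

n = 11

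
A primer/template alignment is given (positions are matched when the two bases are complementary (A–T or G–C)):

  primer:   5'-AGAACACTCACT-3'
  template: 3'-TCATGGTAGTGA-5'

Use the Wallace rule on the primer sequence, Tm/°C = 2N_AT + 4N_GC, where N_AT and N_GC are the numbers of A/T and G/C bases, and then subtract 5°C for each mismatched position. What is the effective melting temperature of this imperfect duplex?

Primer base counts: A=5, T=2, G=1, C=4 → A+T=7, G+C=5
Perfect-match Tm = 2(7) + 4(5) = 14 + 20 = 34°C
Mismatches (positions where the bases are not complementary): 3 (at positions 3, 6, 7)
Effective Tm = 34 − 3×5 = 34 − 15 = 19°C

19°C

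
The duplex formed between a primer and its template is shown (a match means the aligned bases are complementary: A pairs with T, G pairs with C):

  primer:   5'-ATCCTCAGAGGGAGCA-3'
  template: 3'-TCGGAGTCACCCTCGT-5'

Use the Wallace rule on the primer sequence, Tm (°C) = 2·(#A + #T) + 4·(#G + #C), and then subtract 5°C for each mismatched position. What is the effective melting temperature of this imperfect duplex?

40°C

Primer base counts: A=5, T=2, G=5, C=4 → A+T=7, G+C=9
Perfect-match Tm = 2(7) + 4(9) = 14 + 36 = 50°C
Mismatches (positions where the bases are not complementary): 2 (at positions 2, 9)
Effective Tm = 50 − 2×5 = 50 − 10 = 40°C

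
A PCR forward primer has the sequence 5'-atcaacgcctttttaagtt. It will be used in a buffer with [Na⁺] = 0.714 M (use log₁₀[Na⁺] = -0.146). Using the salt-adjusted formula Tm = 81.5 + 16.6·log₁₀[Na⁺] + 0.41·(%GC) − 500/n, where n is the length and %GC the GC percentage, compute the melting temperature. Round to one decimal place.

65.7°C

Length n = 19. Base counts: G=2, C=4, T=8, A=5
G+C = 6, so %GC = 6/19 × 100 = 31.579%
Salt term: 16.6 × (-0.146) = -2.424
GC term: 0.41 × 31.579 = 12.947; length term: −500/19 = −26.316
Tm = 81.5 + (-2.424) + 12.947 − 26.316 = 65.707 → 65.7°C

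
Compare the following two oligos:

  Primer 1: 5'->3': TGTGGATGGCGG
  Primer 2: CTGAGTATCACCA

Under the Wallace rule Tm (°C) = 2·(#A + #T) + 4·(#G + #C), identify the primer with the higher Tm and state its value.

Primer 1: A+T=4, G+C=8 → Tm = 2(4)+4(8) = 40°C
Primer 2: A+T=7, G+C=6 → Tm = 2(7)+4(6) = 38°C
40°C vs 38°C → primer 1 is higher.

Primer 1, 40°C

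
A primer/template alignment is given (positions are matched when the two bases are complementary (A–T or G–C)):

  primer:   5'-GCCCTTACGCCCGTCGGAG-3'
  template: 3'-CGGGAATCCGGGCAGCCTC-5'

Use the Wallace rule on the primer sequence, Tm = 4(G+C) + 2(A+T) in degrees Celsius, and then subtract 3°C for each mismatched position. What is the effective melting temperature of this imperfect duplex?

63°C

Primer base counts: A=2, T=3, G=6, C=8 → A+T=5, G+C=14
Perfect-match Tm = 2(5) + 4(14) = 10 + 56 = 66°C
Mismatches (positions where the bases are not complementary): 1 (at position 8)
Effective Tm = 66 − 1×3 = 66 − 3 = 63°C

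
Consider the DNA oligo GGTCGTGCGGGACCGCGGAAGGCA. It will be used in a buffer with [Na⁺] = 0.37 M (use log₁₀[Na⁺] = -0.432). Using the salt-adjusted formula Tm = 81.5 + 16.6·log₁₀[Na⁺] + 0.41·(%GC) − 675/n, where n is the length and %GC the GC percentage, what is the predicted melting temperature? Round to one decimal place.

Length n = 24. G=12, C=6, T=2, A=4
G+C = 18, so %GC = 18/24 × 100 = 75%
Salt term: 16.6 × (-0.432) = -7.171
GC term: 0.41 × 75 = 30.75; length term: −675/24 = −28.125
Tm = 81.5 + (-7.171) + 30.75 − 28.125 = 76.954 → 77.0°C

77.0°C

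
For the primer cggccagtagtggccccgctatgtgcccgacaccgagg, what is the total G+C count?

27

Base counts: C=14, G=13, T=5, A=6
G+C = 13 + 14 = 27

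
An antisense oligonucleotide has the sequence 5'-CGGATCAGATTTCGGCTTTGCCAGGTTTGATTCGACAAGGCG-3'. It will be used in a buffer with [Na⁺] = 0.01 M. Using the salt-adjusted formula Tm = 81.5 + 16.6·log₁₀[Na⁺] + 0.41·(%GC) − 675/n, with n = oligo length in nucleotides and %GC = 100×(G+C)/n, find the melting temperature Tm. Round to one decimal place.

53.7°C

Length n = 42. Scanning the sequence gives T=12, G=13, A=8, C=9.
G+C = 22, so %GC = 22/42 × 100 = 52.381%
Salt term: 16.6 × (-2) = -33.2
GC term: 0.41 × 52.381 = 21.476; length term: −675/42 = −16.071
Tm = 81.5 + (-33.2) + 21.476 − 16.071 = 53.705 → 53.7°C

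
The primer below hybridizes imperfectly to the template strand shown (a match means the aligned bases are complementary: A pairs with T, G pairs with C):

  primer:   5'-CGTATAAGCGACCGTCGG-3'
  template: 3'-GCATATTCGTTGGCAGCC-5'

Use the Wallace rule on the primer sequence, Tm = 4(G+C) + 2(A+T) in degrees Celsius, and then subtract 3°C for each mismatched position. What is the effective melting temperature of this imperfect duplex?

55°C

Primer base counts: A=4, T=3, G=6, C=5 → A+T=7, G+C=11
Perfect-match Tm = 2(7) + 4(11) = 14 + 44 = 58°C
Mismatches (positions where the bases are not complementary): 1 (at position 10)
Effective Tm = 58 − 1×3 = 58 − 3 = 55°C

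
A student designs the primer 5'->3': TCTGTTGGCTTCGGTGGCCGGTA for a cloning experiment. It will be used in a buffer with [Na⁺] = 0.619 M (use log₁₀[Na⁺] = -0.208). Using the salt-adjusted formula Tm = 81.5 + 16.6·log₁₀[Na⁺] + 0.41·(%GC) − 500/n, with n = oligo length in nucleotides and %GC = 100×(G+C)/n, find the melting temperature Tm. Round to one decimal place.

Length n = 23. Scanning the sequence gives T=8, C=5, A=1, G=9.
G+C = 14, so %GC = 14/23 × 100 = 60.87%
Salt term: 16.6 × (-0.208) = -3.453
GC term: 0.41 × 60.87 = 24.957; length term: −500/23 = −21.739
Tm = 81.5 + (-3.453) + 24.957 − 21.739 = 81.265 → 81.3°C

81.3°C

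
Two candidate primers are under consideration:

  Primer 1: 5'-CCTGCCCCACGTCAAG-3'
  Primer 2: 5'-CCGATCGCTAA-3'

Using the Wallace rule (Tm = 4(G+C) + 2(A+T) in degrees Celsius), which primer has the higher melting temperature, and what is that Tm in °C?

Primer 1: A+T=5, G+C=11 → Tm = 2(5)+4(11) = 54°C
Primer 2: A+T=5, G+C=6 → Tm = 2(5)+4(6) = 34°C
54°C vs 34°C → primer 1 is higher.

Primer 1, 54°C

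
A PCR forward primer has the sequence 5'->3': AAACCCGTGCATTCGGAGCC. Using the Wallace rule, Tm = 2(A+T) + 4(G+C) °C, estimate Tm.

64°C

A=5, T=3, C=7, G=5
A+T = 8, G+C = 12
Tm = 2×8 + 4×12 = 64°C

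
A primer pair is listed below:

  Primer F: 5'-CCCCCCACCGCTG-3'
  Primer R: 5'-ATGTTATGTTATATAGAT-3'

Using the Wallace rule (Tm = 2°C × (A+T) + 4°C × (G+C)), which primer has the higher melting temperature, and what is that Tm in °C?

Primer F, 48°C

Primer F: A+T=2, G+C=11 → Tm = 2(2)+4(11) = 48°C
Primer R: A+T=15, G+C=3 → Tm = 2(15)+4(3) = 42°C
48°C vs 42°C → primer F is higher.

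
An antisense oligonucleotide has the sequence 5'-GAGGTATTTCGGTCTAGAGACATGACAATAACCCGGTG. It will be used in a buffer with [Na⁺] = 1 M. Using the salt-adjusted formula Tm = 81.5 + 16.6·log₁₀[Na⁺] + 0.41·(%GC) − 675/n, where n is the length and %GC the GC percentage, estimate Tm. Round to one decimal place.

Length n = 38. Scanning the sequence gives G=11, A=11, C=7, T=9.
G+C = 18, so %GC = 18/38 × 100 = 47.368%
Salt term: 16.6 × (0) = 0
GC term: 0.41 × 47.368 = 19.421; length term: −675/38 = −17.763
Tm = 81.5 + (0) + 19.421 − 17.763 = 83.158 → 83.2°C

83.2°C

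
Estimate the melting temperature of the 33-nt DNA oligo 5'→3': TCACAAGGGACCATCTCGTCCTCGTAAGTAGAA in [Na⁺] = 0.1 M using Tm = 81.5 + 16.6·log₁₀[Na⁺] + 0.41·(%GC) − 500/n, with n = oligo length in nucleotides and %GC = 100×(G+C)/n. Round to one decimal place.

69.6°C

Length n = 33. Counting bases: G=7, A=10, T=7, C=9
G+C = 16, so %GC = 16/33 × 100 = 48.485%
Salt term: 16.6 × (-1) = -16.6
GC term: 0.41 × 48.485 = 19.879; length term: −500/33 = −15.152
Tm = 81.5 + (-16.6) + 19.879 − 15.152 = 69.627 → 69.6°C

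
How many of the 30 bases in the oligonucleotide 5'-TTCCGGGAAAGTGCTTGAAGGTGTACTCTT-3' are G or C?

14

Counting bases: G=9, C=5, A=6, T=10
G+C = 9 + 5 = 14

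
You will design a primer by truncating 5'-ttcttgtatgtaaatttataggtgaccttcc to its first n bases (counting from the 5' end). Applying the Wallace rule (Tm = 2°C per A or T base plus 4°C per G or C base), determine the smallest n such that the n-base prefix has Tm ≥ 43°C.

First 18 bases: TTCTTGTATGTAAATTTA → Tm = 42°C (< 43°C)
First 19 bases: TTCTTGTATGTAAATTTAT → Tm = 44°C (≥ 43°C)
Since every base adds ≥2°C, Tm only increases with n, so the threshold is first crossed at n = 19.

n = 19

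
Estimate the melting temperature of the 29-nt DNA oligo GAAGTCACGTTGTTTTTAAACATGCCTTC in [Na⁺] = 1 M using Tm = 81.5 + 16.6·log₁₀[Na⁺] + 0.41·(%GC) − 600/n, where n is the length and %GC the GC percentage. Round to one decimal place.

76.4°C

Length n = 29. Base counts: A=7, C=6, T=11, G=5
G+C = 11, so %GC = 11/29 × 100 = 37.931%
Salt term: 16.6 × (0) = 0
GC term: 0.41 × 37.931 = 15.552; length term: −600/29 = −20.69
Tm = 81.5 + (0) + 15.552 − 20.69 = 76.362 → 76.4°C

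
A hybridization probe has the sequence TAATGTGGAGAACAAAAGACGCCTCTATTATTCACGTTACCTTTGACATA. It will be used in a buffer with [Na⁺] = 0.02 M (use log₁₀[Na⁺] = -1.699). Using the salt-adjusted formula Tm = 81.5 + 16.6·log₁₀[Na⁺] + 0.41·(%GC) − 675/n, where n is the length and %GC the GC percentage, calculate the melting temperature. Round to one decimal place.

Length n = 50. G=8, C=10, T=15, A=17
G+C = 18, so %GC = 18/50 × 100 = 36%
Salt term: 16.6 × (-1.699) = -28.203
GC term: 0.41 × 36 = 14.76; length term: −675/50 = −13.5
Tm = 81.5 + (-28.203) + 14.76 − 13.5 = 54.557 → 54.6°C

54.6°C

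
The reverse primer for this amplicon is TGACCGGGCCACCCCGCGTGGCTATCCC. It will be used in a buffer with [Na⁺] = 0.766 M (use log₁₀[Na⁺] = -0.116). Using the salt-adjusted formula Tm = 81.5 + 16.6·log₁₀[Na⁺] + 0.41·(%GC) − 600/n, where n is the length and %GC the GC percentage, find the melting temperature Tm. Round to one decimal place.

88.9°C

Length n = 28. A=3, G=8, C=13, T=4
G+C = 21, so %GC = 21/28 × 100 = 75%
Salt term: 16.6 × (-0.116) = -1.926
GC term: 0.41 × 75 = 30.75; length term: −600/28 = −21.429
Tm = 81.5 + (-1.926) + 30.75 − 21.429 = 88.895 → 88.9°C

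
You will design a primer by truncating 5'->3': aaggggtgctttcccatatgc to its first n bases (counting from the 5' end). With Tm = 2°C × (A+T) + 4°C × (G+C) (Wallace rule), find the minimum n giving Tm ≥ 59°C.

n = 20

First 19 bases: AAGGGGTGCTTTCCCATAT → Tm = 56°C (< 59°C)
First 20 bases: AAGGGGTGCTTTCCCATATG → Tm = 60°C (≥ 59°C)
Since every base adds ≥2°C, Tm only increases with n, so the threshold is first crossed at n = 20.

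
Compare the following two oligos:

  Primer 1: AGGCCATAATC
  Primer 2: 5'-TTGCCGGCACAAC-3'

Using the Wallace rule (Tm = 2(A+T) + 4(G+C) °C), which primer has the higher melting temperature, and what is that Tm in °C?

Primer 1: A+T=6, G+C=5 → Tm = 2(6)+4(5) = 32°C
Primer 2: A+T=5, G+C=8 → Tm = 2(5)+4(8) = 42°C
32°C vs 42°C → primer 2 is higher.

Primer 2, 42°C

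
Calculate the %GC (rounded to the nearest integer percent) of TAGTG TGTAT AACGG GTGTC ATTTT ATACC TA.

34%

Base counts: T=13, C=4, G=7, A=8
G+C = 7 + 4 = 11 out of 32 bases
%GC = 11/32 × 100 = 34.38% ≈ 34%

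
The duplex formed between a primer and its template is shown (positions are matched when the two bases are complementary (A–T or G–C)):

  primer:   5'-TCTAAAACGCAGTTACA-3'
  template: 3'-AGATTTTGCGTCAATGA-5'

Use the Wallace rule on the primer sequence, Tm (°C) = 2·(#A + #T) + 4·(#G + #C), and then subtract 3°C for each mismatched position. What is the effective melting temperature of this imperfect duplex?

Primer base counts: A=7, T=4, G=2, C=4 → A+T=11, G+C=6
Perfect-match Tm = 2(11) + 4(6) = 22 + 24 = 46°C
Mismatches (positions where the bases are not complementary): 1 (at position 17)
Effective Tm = 46 − 1×3 = 46 − 3 = 43°C

43°C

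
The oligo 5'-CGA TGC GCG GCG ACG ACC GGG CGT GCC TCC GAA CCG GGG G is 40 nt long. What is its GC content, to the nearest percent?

Scanning the sequence gives A=5, C=14, T=3, G=18.
G+C = 18 + 14 = 32 out of 40 bases
%GC = 32/40 × 100 = 80% ≈ 80%

80%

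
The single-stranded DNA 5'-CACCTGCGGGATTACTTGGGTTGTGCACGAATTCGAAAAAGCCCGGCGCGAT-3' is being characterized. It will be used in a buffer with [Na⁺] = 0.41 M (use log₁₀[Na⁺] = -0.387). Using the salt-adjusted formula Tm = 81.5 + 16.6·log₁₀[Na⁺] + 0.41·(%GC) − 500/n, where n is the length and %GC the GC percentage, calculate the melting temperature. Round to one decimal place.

88.3°C

Length n = 52. C=13, A=12, G=16, T=11
G+C = 29, so %GC = 29/52 × 100 = 55.769%
Salt term: 16.6 × (-0.387) = -6.424
GC term: 0.41 × 55.769 = 22.865; length term: −500/52 = −9.615
Tm = 81.5 + (-6.424) + 22.865 − 9.615 = 88.326 → 88.3°C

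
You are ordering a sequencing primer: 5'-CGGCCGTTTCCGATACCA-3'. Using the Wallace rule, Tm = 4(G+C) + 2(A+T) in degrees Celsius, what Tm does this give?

Scanning the sequence gives G=4, A=3, T=4, C=7.
So N_AT = 7 and N_GC = 11.
Tm = 2(7) + 4(11) = 14 + 44 = 58°C

58°C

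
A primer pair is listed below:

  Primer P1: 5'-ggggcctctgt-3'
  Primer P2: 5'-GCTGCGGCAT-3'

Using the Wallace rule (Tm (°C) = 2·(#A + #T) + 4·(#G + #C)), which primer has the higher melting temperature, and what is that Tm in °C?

Primer P1: A+T=3, G+C=8 → Tm = 2(3)+4(8) = 38°C
Primer P2: A+T=3, G+C=7 → Tm = 2(3)+4(7) = 34°C
38°C vs 34°C → primer P1 is higher.

Primer P1, 38°C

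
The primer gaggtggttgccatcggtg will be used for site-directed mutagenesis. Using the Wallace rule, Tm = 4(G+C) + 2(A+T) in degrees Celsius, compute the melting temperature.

Scanning the sequence gives G=9, T=5, A=2, C=3.
AT pairs contribute 7, GC pairs contribute 12.
Tm = 4·12 + 2·7 = 48 + 14 = 62°C

62°C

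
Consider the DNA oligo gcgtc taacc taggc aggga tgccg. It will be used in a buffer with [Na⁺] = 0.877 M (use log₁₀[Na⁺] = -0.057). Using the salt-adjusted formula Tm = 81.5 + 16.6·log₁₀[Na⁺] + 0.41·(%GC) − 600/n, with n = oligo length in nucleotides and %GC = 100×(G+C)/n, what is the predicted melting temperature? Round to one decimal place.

82.8°C

Length n = 25. T=4, A=5, C=7, G=9
G+C = 16, so %GC = 16/25 × 100 = 64%
Salt term: 16.6 × (-0.057) = -0.946
GC term: 0.41 × 64 = 26.24; length term: −600/25 = −24
Tm = 81.5 + (-0.946) + 26.24 − 24 = 82.794 → 82.8°C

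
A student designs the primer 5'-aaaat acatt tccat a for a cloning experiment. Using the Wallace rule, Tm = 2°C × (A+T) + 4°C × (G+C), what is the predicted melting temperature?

38°C

Scanning the sequence gives G=0, T=5, C=3, A=8.
So N_AT = 13 and N_GC = 3.
Tm = 2(13) + 4(3) = 26 + 12 = 38°C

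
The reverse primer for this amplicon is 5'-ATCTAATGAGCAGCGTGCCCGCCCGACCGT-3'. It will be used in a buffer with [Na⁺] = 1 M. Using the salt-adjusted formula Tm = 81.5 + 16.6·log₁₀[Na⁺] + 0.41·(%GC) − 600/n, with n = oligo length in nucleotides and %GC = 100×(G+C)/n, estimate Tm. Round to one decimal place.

Length n = 30. Base counts: T=5, A=6, G=8, C=11
G+C = 19, so %GC = 19/30 × 100 = 63.333%
Salt term: 16.6 × (0) = 0
GC term: 0.41 × 63.333 = 25.967; length term: −600/30 = −20
Tm = 81.5 + (0) + 25.967 − 20 = 87.467 → 87.5°C

87.5°C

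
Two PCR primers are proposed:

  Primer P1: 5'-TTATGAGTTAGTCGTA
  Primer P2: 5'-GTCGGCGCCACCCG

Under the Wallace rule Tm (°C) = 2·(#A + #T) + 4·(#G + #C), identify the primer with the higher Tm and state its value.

Primer P1: A+T=11, G+C=5 → Tm = 2(11)+4(5) = 42°C
Primer P2: A+T=2, G+C=12 → Tm = 2(2)+4(12) = 52°C
42°C vs 52°C → primer P2 is higher.

Primer P2, 52°C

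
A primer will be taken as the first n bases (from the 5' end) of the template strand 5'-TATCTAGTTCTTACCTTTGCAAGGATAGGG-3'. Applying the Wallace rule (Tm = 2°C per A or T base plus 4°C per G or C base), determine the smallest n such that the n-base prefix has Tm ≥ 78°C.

First 28 bases: TATCTAGTTCTTACCTTTGCAAGGATAG → Tm = 76°C (< 78°C)
First 29 bases: TATCTAGTTCTTACCTTTGCAAGGATAGG → Tm = 80°C (≥ 78°C)
Since every base adds ≥2°C, Tm only increases with n, so the threshold is first crossed at n = 29.

n = 29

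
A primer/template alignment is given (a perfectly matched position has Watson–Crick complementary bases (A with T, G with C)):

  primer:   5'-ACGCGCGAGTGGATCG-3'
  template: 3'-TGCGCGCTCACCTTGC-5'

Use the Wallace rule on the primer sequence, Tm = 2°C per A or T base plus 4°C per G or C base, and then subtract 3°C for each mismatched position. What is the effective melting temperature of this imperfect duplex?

Primer base counts: A=3, T=2, G=7, C=4 → A+T=5, G+C=11
Perfect-match Tm = 2(5) + 4(11) = 10 + 44 = 54°C
Mismatches (positions where the bases are not complementary): 1 (at position 14)
Effective Tm = 54 − 1×3 = 54 − 3 = 51°C

51°C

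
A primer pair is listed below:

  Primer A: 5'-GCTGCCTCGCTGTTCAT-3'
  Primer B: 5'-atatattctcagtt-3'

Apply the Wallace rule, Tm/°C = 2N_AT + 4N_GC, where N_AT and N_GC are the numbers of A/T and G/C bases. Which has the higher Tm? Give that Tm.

Primer A, 54°C

Primer A: A+T=7, G+C=10 → Tm = 2(7)+4(10) = 54°C
Primer B: A+T=11, G+C=3 → Tm = 2(11)+4(3) = 34°C
54°C vs 34°C → primer A is higher.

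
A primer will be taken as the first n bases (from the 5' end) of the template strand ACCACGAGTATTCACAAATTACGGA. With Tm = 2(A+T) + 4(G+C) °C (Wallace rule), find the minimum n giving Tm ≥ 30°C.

First 9 bases: ACCACGAGT → Tm = 28°C (< 30°C)
First 10 bases: ACCACGAGTA → Tm = 30°C (≥ 30°C)
Each additional base adds 2°C (A/T) or 4°C (G/C), so Tm is non-decreasing in n; n = 10 is the first length to reach 30°C.

n = 10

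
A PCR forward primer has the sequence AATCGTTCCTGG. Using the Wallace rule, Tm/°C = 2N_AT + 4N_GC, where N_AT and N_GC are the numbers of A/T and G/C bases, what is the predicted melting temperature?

36°C

Counting bases: C=3, T=4, G=3, A=2
AT pairs contribute 6, GC pairs contribute 6.
Tm = 4·6 + 2·6 = 24 + 12 = 36°C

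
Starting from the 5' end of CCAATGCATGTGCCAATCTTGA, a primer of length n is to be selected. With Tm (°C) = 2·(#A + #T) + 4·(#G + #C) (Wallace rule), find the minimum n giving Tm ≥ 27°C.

First 9 bases: CCAATGCAT → Tm = 26°C (< 27°C)
First 10 bases: CCAATGCATG → Tm = 30°C (≥ 27°C)
Each additional base adds 2°C (A/T) or 4°C (G/C), so Tm is non-decreasing in n; n = 10 is the first length to reach 27°C.

n = 10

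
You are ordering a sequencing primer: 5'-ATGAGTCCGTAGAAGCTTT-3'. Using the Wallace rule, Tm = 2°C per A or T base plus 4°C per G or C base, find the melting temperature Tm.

Scanning the sequence gives A=5, C=3, G=5, T=6.
So N_AT = 11 and N_GC = 8.
Tm = 4·8 + 2·11 = 32 + 22 = 54°C

54°C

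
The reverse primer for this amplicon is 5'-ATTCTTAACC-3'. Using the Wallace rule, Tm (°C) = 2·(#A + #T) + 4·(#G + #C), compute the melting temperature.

Base counts: C=3, G=0, T=4, A=3
So N_AT = 7 and N_GC = 3.
Tm = 2(7) + 4(3) = 14 + 12 = 26°C

26°C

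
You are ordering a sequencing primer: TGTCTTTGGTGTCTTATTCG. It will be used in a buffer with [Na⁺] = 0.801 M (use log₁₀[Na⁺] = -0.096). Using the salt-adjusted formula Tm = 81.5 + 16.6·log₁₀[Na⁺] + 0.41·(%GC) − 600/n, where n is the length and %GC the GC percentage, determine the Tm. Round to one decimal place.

Length n = 20. Base counts: C=3, T=11, A=1, G=5
G+C = 8, so %GC = 8/20 × 100 = 40%
Salt term: 16.6 × (-0.096) = -1.594
GC term: 0.41 × 40 = 16.4; length term: −600/20 = −30
Tm = 81.5 + (-1.594) + 16.4 − 30 = 66.306 → 66.3°C

66.3°C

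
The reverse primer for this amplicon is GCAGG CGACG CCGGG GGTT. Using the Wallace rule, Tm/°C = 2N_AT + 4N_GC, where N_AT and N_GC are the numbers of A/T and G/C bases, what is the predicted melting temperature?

Counting bases: T=2, G=10, C=5, A=2
A+T = 4, G+C = 15
Tm = 4·15 + 2·4 = 60 + 8 = 68°C

68°C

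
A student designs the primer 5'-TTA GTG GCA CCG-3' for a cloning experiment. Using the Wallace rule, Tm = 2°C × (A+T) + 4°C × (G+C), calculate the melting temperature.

Counting bases: A=2, G=4, C=3, T=3
So N_AT = 5 and N_GC = 7.
Tm = 2×5 + 4×7 = 38°C

38°C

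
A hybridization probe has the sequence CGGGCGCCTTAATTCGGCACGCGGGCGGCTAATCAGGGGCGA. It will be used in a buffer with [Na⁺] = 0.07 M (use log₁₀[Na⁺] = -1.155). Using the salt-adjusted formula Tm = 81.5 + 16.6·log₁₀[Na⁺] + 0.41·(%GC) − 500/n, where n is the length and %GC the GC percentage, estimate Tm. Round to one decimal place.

Length n = 42. Scanning the sequence gives A=7, G=17, T=6, C=12.
G+C = 29, so %GC = 29/42 × 100 = 69.048%
Salt term: 16.6 × (-1.155) = -19.173
GC term: 0.41 × 69.048 = 28.31; length term: −500/42 = −11.905
Tm = 81.5 + (-19.173) + 28.31 − 11.905 = 78.732 → 78.7°C

78.7°C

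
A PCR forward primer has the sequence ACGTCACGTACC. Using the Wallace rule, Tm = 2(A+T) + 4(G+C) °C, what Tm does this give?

Scanning the sequence gives A=3, C=5, G=2, T=2.
A+T = 5, G+C = 7
Tm = 2(5) + 4(7) = 10 + 28 = 38°C

38°C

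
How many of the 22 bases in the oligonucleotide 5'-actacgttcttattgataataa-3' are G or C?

Scanning the sequence gives A=8, T=9, G=2, C=3.
G+C = 2 + 3 = 5

5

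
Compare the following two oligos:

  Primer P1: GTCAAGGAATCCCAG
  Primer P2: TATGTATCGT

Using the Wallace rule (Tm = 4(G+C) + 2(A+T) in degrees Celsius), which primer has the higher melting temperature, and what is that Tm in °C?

Primer P1, 46°C

Primer P1: A+T=7, G+C=8 → Tm = 2(7)+4(8) = 46°C
Primer P2: A+T=7, G+C=3 → Tm = 2(7)+4(3) = 26°C
46°C vs 26°C → primer P1 is higher.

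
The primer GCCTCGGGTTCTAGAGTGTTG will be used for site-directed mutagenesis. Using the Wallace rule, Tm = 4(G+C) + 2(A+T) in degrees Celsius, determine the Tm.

66°C

Scanning the sequence gives C=4, A=2, T=7, G=8.
A+T = 9, G+C = 12
Tm = 2×9 + 4×12 = 66°C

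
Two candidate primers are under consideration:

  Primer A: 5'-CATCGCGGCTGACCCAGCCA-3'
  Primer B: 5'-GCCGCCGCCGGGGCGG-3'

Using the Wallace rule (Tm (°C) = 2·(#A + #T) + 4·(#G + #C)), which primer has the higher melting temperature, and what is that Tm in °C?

Primer A: A+T=6, G+C=14 → Tm = 2(6)+4(14) = 68°C
Primer B: A+T=0, G+C=16 → Tm = 2(0)+4(16) = 64°C
68°C vs 64°C → primer A is higher.

Primer A, 68°C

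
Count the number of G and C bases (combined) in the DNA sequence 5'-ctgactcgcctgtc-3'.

9

Base counts: C=6, G=3, A=1, T=4
G+C = 3 + 6 = 9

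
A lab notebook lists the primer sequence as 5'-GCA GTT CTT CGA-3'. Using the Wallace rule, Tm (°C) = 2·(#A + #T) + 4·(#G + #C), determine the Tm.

Base counts: C=3, G=3, T=4, A=2
AT pairs contribute 6, GC pairs contribute 6.
Tm = 2(6) + 4(6) = 12 + 24 = 36°C

36°C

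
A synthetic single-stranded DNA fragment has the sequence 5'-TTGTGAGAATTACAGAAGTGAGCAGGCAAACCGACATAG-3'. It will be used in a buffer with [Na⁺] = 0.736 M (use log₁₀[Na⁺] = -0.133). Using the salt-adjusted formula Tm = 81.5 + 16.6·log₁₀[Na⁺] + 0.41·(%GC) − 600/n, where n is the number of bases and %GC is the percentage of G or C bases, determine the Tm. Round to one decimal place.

81.8°C

Length n = 39. A=15, C=6, G=11, T=7
G+C = 17, so %GC = 17/39 × 100 = 43.59%
Salt term: 16.6 × (-0.133) = -2.208
GC term: 0.41 × 43.59 = 17.872; length term: −600/39 = −15.385
Tm = 81.5 + (-2.208) + 17.872 − 15.385 = 81.779 → 81.8°C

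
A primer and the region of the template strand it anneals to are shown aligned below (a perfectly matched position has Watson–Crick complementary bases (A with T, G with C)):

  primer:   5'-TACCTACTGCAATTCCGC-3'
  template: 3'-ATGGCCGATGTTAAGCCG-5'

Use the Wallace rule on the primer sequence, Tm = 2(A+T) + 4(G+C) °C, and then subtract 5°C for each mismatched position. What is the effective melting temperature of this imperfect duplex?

Primer base counts: A=4, T=5, G=2, C=7 → A+T=9, G+C=9
Perfect-match Tm = 2(9) + 4(9) = 18 + 36 = 54°C
Mismatches (positions where the bases are not complementary): 4 (at positions 5, 6, 9, 16)
Effective Tm = 54 − 4×5 = 54 − 20 = 34°C

34°C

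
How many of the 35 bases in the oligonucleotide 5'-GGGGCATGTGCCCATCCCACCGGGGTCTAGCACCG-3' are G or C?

25

Base counts: G=12, C=13, T=5, A=5
G+C = 12 + 13 = 25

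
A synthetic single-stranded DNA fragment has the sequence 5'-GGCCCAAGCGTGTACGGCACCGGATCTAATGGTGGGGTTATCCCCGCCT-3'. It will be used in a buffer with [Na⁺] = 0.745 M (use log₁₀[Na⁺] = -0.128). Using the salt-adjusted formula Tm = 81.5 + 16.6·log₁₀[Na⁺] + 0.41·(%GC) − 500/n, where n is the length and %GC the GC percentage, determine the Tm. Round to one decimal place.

Length n = 49. Scanning the sequence gives C=15, G=16, A=8, T=10.
G+C = 31, so %GC = 31/49 × 100 = 63.265%
Salt term: 16.6 × (-0.128) = -2.125
GC term: 0.41 × 63.265 = 25.939; length term: −500/49 = −10.204
Tm = 81.5 + (-2.125) + 25.939 − 10.204 = 95.11 → 95.1°C

95.1°C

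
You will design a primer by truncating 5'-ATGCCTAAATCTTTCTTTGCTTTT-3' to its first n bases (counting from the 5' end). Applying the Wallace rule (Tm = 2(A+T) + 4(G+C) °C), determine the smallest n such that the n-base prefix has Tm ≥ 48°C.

First 18 bases: ATGCCTAAATCTTTCTTT → Tm = 46°C (< 48°C)
First 19 bases: ATGCCTAAATCTTTCTTTG → Tm = 50°C (≥ 48°C)
Each additional base adds 2°C (A/T) or 4°C (G/C), so Tm is non-decreasing in n; n = 19 is the first length to reach 48°C.

n = 19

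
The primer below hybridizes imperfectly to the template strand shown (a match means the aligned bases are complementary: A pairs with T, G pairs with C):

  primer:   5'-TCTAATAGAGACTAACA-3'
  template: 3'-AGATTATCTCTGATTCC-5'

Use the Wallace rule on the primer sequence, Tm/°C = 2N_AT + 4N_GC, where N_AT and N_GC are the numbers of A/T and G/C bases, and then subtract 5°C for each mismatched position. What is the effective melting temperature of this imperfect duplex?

Primer base counts: A=8, T=4, G=2, C=3 → A+T=12, G+C=5
Perfect-match Tm = 2(12) + 4(5) = 24 + 20 = 44°C
Mismatches (positions where the bases are not complementary): 2 (at positions 16, 17)
Effective Tm = 44 − 2×5 = 44 − 10 = 34°C

34°C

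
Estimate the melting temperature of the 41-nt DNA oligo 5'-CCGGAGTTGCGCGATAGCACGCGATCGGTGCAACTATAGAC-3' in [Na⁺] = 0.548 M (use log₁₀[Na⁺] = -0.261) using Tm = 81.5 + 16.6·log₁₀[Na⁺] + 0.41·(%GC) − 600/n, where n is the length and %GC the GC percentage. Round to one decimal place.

86.5°C

Length n = 41. Scanning the sequence gives T=7, A=10, G=13, C=11.
G+C = 24, so %GC = 24/41 × 100 = 58.537%
Salt term: 16.6 × (-0.261) = -4.333
GC term: 0.41 × 58.537 = 24; length term: −600/41 = −14.634
Tm = 81.5 + (-4.333) + 24 − 14.634 = 86.533 → 86.5°C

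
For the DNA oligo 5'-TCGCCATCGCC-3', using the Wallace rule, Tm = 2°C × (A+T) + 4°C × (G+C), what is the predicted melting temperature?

38°C

Base counts: G=2, C=6, A=1, T=2
So N_AT = 3 and N_GC = 8.
Tm = 2×3 + 4×8 = 38°C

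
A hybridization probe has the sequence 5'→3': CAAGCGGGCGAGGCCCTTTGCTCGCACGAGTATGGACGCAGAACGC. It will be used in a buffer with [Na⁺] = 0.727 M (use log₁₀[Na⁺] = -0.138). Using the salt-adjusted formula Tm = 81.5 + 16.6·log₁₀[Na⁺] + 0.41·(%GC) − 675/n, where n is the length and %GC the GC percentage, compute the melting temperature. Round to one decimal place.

91.3°C

Length n = 46. G=16, T=6, A=10, C=14
G+C = 30, so %GC = 30/46 × 100 = 65.217%
Salt term: 16.6 × (-0.138) = -2.291
GC term: 0.41 × 65.217 = 26.739; length term: −675/46 = −14.674
Tm = 81.5 + (-2.291) + 26.739 − 14.674 = 91.274 → 91.3°C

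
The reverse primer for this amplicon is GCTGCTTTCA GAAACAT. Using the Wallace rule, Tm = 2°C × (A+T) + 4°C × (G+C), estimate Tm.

Scanning the sequence gives G=3, C=4, A=5, T=5.
A+T = 10, G+C = 7
Tm = 2(10) + 4(7) = 20 + 28 = 48°C

48°C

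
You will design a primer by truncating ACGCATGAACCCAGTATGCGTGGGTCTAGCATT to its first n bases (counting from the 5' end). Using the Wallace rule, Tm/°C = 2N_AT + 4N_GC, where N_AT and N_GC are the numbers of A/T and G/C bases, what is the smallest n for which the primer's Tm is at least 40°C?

First 12 bases: ACGCATGAACCC → Tm = 38°C (< 40°C)
First 13 bases: ACGCATGAACCCA → Tm = 40°C (≥ 40°C)
Since every base adds ≥2°C, Tm only increases with n, so the threshold is first crossed at n = 13.

n = 13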